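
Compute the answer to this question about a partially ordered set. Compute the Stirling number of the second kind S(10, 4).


S(n,k) = k*S(n-1,k) + S(n-1,k-1).
S(9,4) = 7770, S(9,3) = 3025
S(10,4) = 4*7770 + 3025 = 31080 + 3025
S(10,4) = 34105


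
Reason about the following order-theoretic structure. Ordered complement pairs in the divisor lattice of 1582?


Complement pair (a,b): a meet b = bottom, a join b = top.
Here: gcd(a,b)=1 and lcm(a,b)=1582, i.e. a*b=1582 with a,b coprime.
Pairs found: (1,1582), (2,791), (7,226), (14,113), ... (4 more)
Total ordered pairs: 8


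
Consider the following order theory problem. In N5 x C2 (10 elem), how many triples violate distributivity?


Distributive law: a ^ (b v c) = (a ^ b) v (a ^ c).
Check all 10^3 = 1000 ordered triples (a,b,c).
  e.g. a=(b,0), b=(a,0), c=(c,0): lhs=(b,0) != rhs=(a,0)
  e.g. a=(b,0), b=(a,0), c=(c,1): lhs=(b,0) != rhs=(a,0)
Total violating triples: 16


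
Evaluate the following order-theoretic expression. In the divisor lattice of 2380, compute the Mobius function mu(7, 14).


In a divisor lattice, mu(a,b) = mu(b/a) where mu is the classical Mobius function.
b/a = 14/7 = 2
Prime factorization of 2: primes [2]
2 is squarefree with 1 prime factor(s), so mu(2) = (-1)^1 = -1


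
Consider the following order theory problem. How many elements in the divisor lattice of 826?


Divisors of 826: [1, 2, 7, 14, 59, 118, 413, 826]
Count: 8


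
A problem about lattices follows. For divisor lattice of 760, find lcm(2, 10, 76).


In a divisor lattice, join = lcm (least common multiple).
Compute lcm iteratively: start with first element, then lcm(current, next).
Elements: [2, 10, 76]
lcm(2,10) = 10
lcm(10,76) = 380
Final lcm = 380


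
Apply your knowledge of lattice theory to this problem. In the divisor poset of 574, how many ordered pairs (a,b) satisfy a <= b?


The order relation is {(a,b) : a <= b}, reflexive so it includes (a,a).
Examples: (1,1), (1,14), (1,2), (1,287), (1,41), ...
Total ordered pairs: 27


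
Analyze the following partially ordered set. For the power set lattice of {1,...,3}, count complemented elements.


An element a is complemented if some b has a meet b = bottom, a join b = top.
every subset A has complement S\A, so all elements are complemented.
Complemented elements: {}, {1}, {2}, {3}, {1,2}, {1,3}, ... (2 more)
Count: 8


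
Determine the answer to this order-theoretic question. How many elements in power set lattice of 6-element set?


Power set = 2^n.
2^6 = 64


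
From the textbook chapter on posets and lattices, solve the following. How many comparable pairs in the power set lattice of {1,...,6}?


A comparable pair {a,b} has a < b or b < a in the order.
Count unordered pairs where one element is strictly below the other.
Examples: {{},{1}}, {{},{2}}, {{},{3}}, {{},{4}}, ...
Total comparable pairs: 665


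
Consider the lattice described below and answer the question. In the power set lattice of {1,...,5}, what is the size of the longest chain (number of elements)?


A chain is a totally ordered subset; we count the number of elements in a maximum chain.
Compute, for each element x, the size of the longest chain ending at x:
  {}: 1
  {1}: 2
  {2}: 2
  {3}: 2
  {4}: 2
  {5}: 2
  ...
A maximum chain: {} < {1} < {1,2} < {1,2,3} < {1,2,3,4} < {1,2,3,4,5}
Number of elements in the longest chain: 6


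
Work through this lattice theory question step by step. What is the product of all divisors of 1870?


Divisors of 1870: [1, 2, 5, 10, 11, 17, 22, 34, 55, 85, 110, 170, 187, 374, 935, 1870]
Product = n^(d(n)/2) = 1870^(16/2)
Product = 149531555918018352100000000


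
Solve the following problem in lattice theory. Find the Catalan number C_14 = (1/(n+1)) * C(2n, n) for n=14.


C(n) = C(2n, n) / (n+1).
C(28, 14) = 40116600
C(14) = 40116600 / 15 = 2674440


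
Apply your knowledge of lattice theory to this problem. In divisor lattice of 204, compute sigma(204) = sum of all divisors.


sigma(n) = sum of divisors.
Divisors of 204: [1, 2, 3, 4, 6, 12, 17, 34, 51, 68, 102, 204]
Sum = 504


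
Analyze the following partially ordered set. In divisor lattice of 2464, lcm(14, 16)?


Join=lcm.
gcd(14,16)=2
lcm=112


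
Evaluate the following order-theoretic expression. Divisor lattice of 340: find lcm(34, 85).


In a divisor lattice, join = lcm (least common multiple).
gcd(34,85) = 17
lcm(34,85) = 34*85/gcd = 2890/17 = 170


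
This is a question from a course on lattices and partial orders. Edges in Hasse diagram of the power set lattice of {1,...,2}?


A cover relation a -< b holds when a < b with no c strictly between.
Cover relations:
  {} -< {1}
  {} -< {2}
  {1} -< {1,2}
  {2} -< {1,2}
Total: 4


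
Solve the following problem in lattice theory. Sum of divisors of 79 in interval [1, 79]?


Interval [1,79] in divisors of 79: [1, 79]
Sum = 80


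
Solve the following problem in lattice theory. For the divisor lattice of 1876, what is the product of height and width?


Height = length of longest chain minus 1; width = size of largest antichain.
A maximum chain: 1 | 67 | 469 | 938 | 1876  (height 4).
A maximum antichain: {4, 14, 134, 469}  (width 4).
Product = 4 * 4 = 16


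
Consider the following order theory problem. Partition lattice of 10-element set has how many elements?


B(n) = number of set partitions of an n-element set.
B(n) satisfies the recurrence: B(n+1) = sum_k C(n,k)*B(k).
B(10) = 115975


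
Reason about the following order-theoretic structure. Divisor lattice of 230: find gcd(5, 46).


In a divisor lattice, meet = gcd (greatest common divisor).
By Euclidean algorithm or factoring: gcd(5,46) = 1


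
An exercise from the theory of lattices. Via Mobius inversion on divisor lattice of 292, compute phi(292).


phi(n) = n * prod_{p|n} (1 - 1/p).
Prime divisors of 292: [2, 73]
phi(292) = 292 * (1 - 1/2) * (1 - 1/73)
phi(292) = 144


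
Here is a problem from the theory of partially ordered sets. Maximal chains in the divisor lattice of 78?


A maximal chain goes from the minimum element to a maximal element via cover relations.
Counting all min-to-max paths in the cover graph.
Total maximal chains: 6


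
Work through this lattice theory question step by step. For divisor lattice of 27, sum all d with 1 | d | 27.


Interval [1,27] in divisors of 27: [1, 3, 9, 27]
Sum = 40


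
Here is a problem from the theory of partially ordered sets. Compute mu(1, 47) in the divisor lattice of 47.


In a divisor lattice, mu(a,b) = mu(b/a) where mu is the classical Mobius function.
b/a = 47/1 = 47
Prime factorization of 47: primes [47]
47 is squarefree with 1 prime factor(s), so mu(47) = (-1)^1 = -1


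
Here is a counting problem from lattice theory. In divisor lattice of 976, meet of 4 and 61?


In a divisor lattice, meet = gcd (greatest common divisor).
By Euclidean algorithm or factoring: gcd(4,61) = 1


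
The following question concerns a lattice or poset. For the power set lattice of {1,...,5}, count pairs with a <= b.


The order relation is {(a,b) : a <= b}, reflexive so it includes (a,a).
Examples: ({},{}), ({},{1,2}), ({},{1,2,3}), ({},{1,2,3,4}), ({},{1,2,3,4,5}), ...
Total ordered pairs: 243


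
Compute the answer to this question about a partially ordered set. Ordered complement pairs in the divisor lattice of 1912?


Complement pair (a,b): a meet b = bottom, a join b = top.
Here: gcd(a,b)=1 and lcm(a,b)=1912, i.e. a*b=1912 with a,b coprime.
Pairs found: (1,1912), (8,239), (239,8), (1912,1)
Total ordered pairs: 4


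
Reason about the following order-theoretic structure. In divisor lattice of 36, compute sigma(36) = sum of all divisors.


sigma(n) = sum of divisors.
Divisors of 36: [1, 2, 3, 4, 6, 9, 12, 18, 36]
Sum = 91


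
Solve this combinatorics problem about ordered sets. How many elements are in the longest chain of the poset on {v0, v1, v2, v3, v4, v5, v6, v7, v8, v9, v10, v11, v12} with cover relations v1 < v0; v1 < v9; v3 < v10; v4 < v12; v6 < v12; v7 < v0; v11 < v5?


A chain is a totally ordered subset; we count the number of elements in a maximum chain.
Compute, for each element x, the size of the longest chain ending at x:
  v1: 1
  v2: 1
  v3: 1
  v4: 1
  v6: 1
  v7: 1
  ...
A maximum chain: v1 < v0
Number of elements in the longest chain: 2


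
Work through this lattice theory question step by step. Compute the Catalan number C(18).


C(n) = C(2n, n) / (n+1).
C(36, 18) = 9075135300
C(18) = 9075135300 / 19 = 477638700


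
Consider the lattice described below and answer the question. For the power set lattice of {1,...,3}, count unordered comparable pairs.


A comparable pair {a,b} has a < b or b < a in the order.
Count unordered pairs where one element is strictly below the other.
Examples: {{},{1}}, {{},{2}}, {{},{3}}, {{},{1,2}}, ...
Total comparable pairs: 19


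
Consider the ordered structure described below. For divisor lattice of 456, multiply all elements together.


Divisors of 456: [1, 2, 3, 4, 6, 8, 12, 19, 24, 38, 57, 76, 114, 152, 228, 456]
Product = n^(d(n)/2) = 456^(16/2)
Product = 1869471037565976969216


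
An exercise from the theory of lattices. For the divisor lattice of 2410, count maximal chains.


A maximal chain goes from the minimum element to a maximal element via cover relations.
Counting all min-to-max paths in the cover graph.
Total maximal chains: 6


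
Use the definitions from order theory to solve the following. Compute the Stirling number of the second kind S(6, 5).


S(n,k) = k*S(n-1,k) + S(n-1,k-1).
S(5,5) = 1, S(5,4) = 10
S(6,5) = 5*1 + 10 = 5 + 10
S(6,5) = 15


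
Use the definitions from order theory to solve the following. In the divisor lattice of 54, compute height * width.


Height = length of longest chain minus 1; width = size of largest antichain.
A maximum chain: 1 | 3 | 9 | 27 | 54  (height 4).
A maximum antichain: {2, 3}  (width 2).
Product = 4 * 2 = 8


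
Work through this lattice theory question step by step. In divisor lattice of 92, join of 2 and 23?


In a divisor lattice, join = lcm (least common multiple).
gcd(2,23) = 1
lcm(2,23) = 2*23/gcd = 46/1 = 46


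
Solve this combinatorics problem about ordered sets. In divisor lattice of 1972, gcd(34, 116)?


Meet=gcd.
gcd(34,116)=2


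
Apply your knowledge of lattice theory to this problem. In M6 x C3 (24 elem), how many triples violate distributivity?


Distributive law: a ^ (b v c) = (a ^ b) v (a ^ c).
Check all 24^3 = 13824 ordered triples (a,b,c).
  e.g. a=(a1,0), b=(a2,0), c=(a3,0): lhs=(a1,0) != rhs=(0,0)
  e.g. a=(a1,0), b=(a2,0), c=(a3,1): lhs=(a1,0) != rhs=(0,0)
Total violating triples: 3240


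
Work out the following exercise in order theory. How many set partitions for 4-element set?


B(n) = number of set partitions of an n-element set.
B(n) satisfies the recurrence: B(n+1) = sum_k C(n,k)*B(k).
B(4) = 15


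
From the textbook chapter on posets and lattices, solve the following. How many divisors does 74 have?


Divisors of 74: [1, 2, 37, 74]
Count: 4


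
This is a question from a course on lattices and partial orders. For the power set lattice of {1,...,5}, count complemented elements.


An element a is complemented if some b has a meet b = bottom, a join b = top.
every subset A has complement S\A, so all elements are complemented.
Complemented elements: {}, {1}, {2}, {3}, {4}, {5}, ... (26 more)
Count: 32


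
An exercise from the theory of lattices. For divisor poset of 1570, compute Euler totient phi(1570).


phi(n) = n * prod_{p|n} (1 - 1/p).
Prime divisors of 1570: [2, 5, 157]
phi(1570) = 1570 * (1 - 1/2) * (1 - 1/5) * (1 - 1/157)
phi(1570) = 624


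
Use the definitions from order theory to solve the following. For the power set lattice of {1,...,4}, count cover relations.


A cover relation a -< b holds when a < b with no c strictly between.
Cover relations:
  {} -< {1}
  {} -< {2}
  {} -< {3}
  {} -< {4}
  {1} -< {1,2}
  {1} -< {1,3}
  {1} -< {1,4}
  {2} -< {1,2}
  ...24 more
Total: 32


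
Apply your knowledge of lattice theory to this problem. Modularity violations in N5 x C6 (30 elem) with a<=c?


Modular law: if a <= c then a v (b ^ c) = (a v b) ^ c.
Check all triples (a,b,c) with a <= c among 30 elements.
  e.g. a=(a,0), b=(c,0), c=(b,0): lhs=(a,0) != rhs=(b,0)
  e.g. a=(a,0), b=(c,1), c=(b,0): lhs=(a,0) != rhs=(b,0)
Total violating triples: 126


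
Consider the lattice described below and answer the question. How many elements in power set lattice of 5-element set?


Power set = 2^n.
2^5 = 32


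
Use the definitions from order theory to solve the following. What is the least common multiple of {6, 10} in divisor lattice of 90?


In a divisor lattice, join = lcm (least common multiple).
Compute lcm iteratively: start with first element, then lcm(current, next).
Elements: [6, 10]
lcm(6,10) = 30
Final lcm = 30


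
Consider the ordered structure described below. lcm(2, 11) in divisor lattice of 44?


Join=lcm.
gcd(2,11)=1
lcm=22


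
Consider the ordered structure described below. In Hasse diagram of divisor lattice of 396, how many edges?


A cover relation a -< b holds when a < b with no c strictly between.
Cover relations:
  1 -< 2
  1 -< 3
  1 -< 11
  2 -< 4
  2 -< 6
  2 -< 22
  3 -< 6
  3 -< 9
  ...25 more
Total: 33


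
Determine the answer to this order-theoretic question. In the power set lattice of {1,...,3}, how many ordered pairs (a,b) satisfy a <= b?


The order relation is {(a,b) : a <= b}, reflexive so it includes (a,a).
Examples: ({},{}), ({},{1,2}), ({},{1,2,3}), ({},{1,3}), ({},{1}), ...
Total ordered pairs: 27


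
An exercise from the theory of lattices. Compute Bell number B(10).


B(n) = number of set partitions of an n-element set.
B(n) satisfies the recurrence: B(n+1) = sum_k C(n,k)*B(k).
B(10) = 115975


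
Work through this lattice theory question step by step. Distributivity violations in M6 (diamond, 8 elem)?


Distributive law: a ^ (b v c) = (a ^ b) v (a ^ c).
Check all 8^3 = 512 ordered triples (a,b,c).
  e.g. a=a1, b=a2, c=a3: lhs=a1 != rhs=0
  e.g. a=a1, b=a2, c=a4: lhs=a1 != rhs=0
Total violating triples: 120


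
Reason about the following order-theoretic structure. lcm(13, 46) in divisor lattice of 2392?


Join=lcm.
gcd(13,46)=1
lcm=598


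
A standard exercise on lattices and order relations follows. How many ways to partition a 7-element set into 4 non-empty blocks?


S(n,k) = k*S(n-1,k) + S(n-1,k-1).
S(6,4) = 65, S(6,3) = 90
S(7,4) = 4*65 + 90 = 260 + 90
S(7,4) = 350


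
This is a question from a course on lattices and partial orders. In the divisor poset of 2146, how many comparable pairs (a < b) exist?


A comparable pair {a,b} has a < b or b < a in the order.
Count unordered pairs where one element is strictly below the other.
Examples: {1,2}, {1,29}, {1,37}, {1,58}, ...
Total comparable pairs: 19


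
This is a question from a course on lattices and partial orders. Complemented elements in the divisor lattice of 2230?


An element a is complemented if some b has a meet b = bottom, a join b = top.
a is complemented iff gcd(a, n/a)=1, i.e. a is a unitary divisor of 2230.
Complemented elements: 1, 2, 5, 10, 223, 446, ... (2 more)
Count: 8


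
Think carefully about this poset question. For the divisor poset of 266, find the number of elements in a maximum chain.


A chain is a totally ordered subset; we count the number of elements in a maximum chain.
Compute, for each element x, the size of the longest chain ending at x:
  1: 1
  2: 2
  7: 2
  19: 2
  14: 3
  38: 3
  ...
A maximum chain: 1 < 2 < 14 < 266
Number of elements in the longest chain: 4


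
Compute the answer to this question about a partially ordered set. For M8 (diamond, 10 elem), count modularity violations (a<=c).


Modular law: if a <= c then a v (b ^ c) = (a v b) ^ c.
Check all triples (a,b,c) with a <= c among 10 elements.
This lattice is modular (diamonds M_m and their chain-products are modular).
Total violating triples: 0


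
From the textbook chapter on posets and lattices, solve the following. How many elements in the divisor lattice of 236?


Divisors of 236: [1, 2, 4, 59, 118, 236]
Count: 6


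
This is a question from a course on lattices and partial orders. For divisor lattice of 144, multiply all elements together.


Divisors of 144: [1, 2, 3, 4, 6, 8, 9, 12, 16, 18, 24, 36, 48, 72, 144]
Product = n^(d(n)/2) = 144^(15/2)
Product = 15407021574586368


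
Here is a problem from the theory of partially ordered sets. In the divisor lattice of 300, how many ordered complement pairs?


Complement pair (a,b): a meet b = bottom, a join b = top.
Here: gcd(a,b)=1 and lcm(a,b)=300, i.e. a*b=300 with a,b coprime.
Pairs found: (1,300), (3,100), (4,75), (12,25), ... (4 more)
Total ordered pairs: 8


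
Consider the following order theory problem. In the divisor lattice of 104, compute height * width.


Height = length of longest chain minus 1; width = size of largest antichain.
A maximum chain: 1 | 13 | 26 | 52 | 104  (height 4).
A maximum antichain: {2, 13}  (width 2).
Product = 4 * 2 = 8


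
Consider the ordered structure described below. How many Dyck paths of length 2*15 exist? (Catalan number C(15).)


C(n) = C(2n, n) / (n+1).
C(30, 15) = 155117520
C(15) = 155117520 / 16 = 9694845


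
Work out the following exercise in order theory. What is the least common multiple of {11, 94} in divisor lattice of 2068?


In a divisor lattice, join = lcm (least common multiple).
Compute lcm iteratively: start with first element, then lcm(current, next).
Elements: [11, 94]
lcm(11,94) = 1034
Final lcm = 1034


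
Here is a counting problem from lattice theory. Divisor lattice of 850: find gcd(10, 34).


In a divisor lattice, meet = gcd (greatest common divisor).
By Euclidean algorithm or factoring: gcd(10,34) = 2


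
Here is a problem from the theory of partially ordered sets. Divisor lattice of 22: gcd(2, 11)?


Meet=gcd.
gcd(2,11)=1


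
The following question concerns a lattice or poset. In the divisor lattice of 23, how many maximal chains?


A maximal chain goes from the minimum element to a maximal element via cover relations.
Counting all min-to-max paths in the cover graph.
Total maximal chains: 1


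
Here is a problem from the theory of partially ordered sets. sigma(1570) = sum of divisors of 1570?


sigma(n) = sum of divisors.
Divisors of 1570: [1, 2, 5, 10, 157, 314, 785, 1570]
Sum = 2844


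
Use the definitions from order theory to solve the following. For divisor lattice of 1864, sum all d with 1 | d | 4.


Interval [1,4] in divisors of 1864: [1, 2, 4]
Sum = 7


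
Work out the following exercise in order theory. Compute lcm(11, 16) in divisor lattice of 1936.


In a divisor lattice, join = lcm (least common multiple).
gcd(11,16) = 1
lcm(11,16) = 11*16/gcd = 176/1 = 176


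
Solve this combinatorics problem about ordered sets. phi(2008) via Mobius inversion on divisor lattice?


phi(n) = n * prod_{p|n} (1 - 1/p).
Prime divisors of 2008: [2, 251]
phi(2008) = 2008 * (1 - 1/2) * (1 - 1/251)
phi(2008) = 1000


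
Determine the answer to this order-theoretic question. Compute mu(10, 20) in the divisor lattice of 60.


In a divisor lattice, mu(a,b) = mu(b/a) where mu is the classical Mobius function.
b/a = 20/10 = 2
Prime factorization of 2: primes [2]
2 is squarefree with 1 prime factor(s), so mu(2) = (-1)^1 = -1


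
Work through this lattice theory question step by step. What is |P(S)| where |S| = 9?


Power set = 2^n.
2^9 = 512


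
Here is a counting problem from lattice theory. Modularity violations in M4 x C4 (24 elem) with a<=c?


Modular law: if a <= c then a v (b ^ c) = (a v b) ^ c.
Check all triples (a,b,c) with a <= c among 24 elements.
This lattice is modular (diamonds M_m and their chain-products are modular).
Total violating triples: 0


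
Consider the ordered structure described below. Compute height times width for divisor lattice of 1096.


Height = length of longest chain minus 1; width = size of largest antichain.
A maximum chain: 1 | 137 | 274 | 548 | 1096  (height 4).
A maximum antichain: {2, 137}  (width 2).
Product = 4 * 2 = 8


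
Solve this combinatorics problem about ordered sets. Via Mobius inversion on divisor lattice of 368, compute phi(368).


phi(n) = n * prod_{p|n} (1 - 1/p).
Prime divisors of 368: [2, 23]
phi(368) = 368 * (1 - 1/2) * (1 - 1/23)
phi(368) = 176


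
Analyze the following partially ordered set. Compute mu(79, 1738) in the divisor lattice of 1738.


In a divisor lattice, mu(a,b) = mu(b/a) where mu is the classical Mobius function.
b/a = 1738/79 = 22
Prime factorization of 22: primes [2, 11]
22 is squarefree with 2 prime factor(s), so mu(22) = (-1)^2 = 1


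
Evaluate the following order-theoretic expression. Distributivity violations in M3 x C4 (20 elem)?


Distributive law: a ^ (b v c) = (a ^ b) v (a ^ c).
Check all 20^3 = 8000 ordered triples (a,b,c).
  e.g. a=(a1,0), b=(a2,0), c=(a3,0): lhs=(a1,0) != rhs=(0,0)
  e.g. a=(a1,0), b=(a2,0), c=(a3,1): lhs=(a1,0) != rhs=(0,0)
Total violating triples: 384


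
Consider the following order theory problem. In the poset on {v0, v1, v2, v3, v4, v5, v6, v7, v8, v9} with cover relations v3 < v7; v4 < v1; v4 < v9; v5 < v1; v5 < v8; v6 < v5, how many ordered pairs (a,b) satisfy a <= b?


The order relation is {(a,b) : a <= b}, reflexive so it includes (a,a).
Examples: (v0,v0), (v1,v1), (v2,v2), (v3,v3), (v3,v7), ...
Total ordered pairs: 18


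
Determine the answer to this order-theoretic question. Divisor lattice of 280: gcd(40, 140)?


Meet=gcd.
gcd(40,140)=20


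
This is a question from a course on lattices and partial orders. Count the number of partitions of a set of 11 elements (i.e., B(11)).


B(n) = number of set partitions of an n-element set.
B(n) satisfies the recurrence: B(n+1) = sum_k C(n,k)*B(k).
B(11) = 678570


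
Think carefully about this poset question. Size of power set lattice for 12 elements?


Power set = 2^n.
2^12 = 4096


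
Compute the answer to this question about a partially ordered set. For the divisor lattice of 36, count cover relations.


A cover relation a -< b holds when a < b with no c strictly between.
Cover relations:
  1 -< 2
  1 -< 3
  2 -< 4
  2 -< 6
  3 -< 6
  3 -< 9
  4 -< 12
  6 -< 12
  ...4 more
Total: 12


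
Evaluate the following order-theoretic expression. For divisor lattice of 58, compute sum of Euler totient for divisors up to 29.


Divisors of 58 up to 29: [1, 2, 29]
phi values: [1, 1, 28]
Sum = 30


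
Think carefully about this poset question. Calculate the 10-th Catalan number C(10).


C(n) = C(2n, n) / (n+1).
C(20, 10) = 184756
C(10) = 184756 / 11 = 16796


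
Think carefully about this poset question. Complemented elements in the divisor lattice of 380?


An element a is complemented if some b has a meet b = bottom, a join b = top.
a is complemented iff gcd(a, n/a)=1, i.e. a is a unitary divisor of 380.
Complemented elements: 1, 4, 5, 19, 20, 76, ... (2 more)
Count: 8


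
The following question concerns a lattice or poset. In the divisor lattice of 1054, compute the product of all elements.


Divisors of 1054: [1, 2, 17, 31, 34, 62, 527, 1054]
Product = n^(d(n)/2) = 1054^(8/2)
Product = 1234134359056


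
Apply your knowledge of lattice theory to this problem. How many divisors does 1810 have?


Divisors of 1810: [1, 2, 5, 10, 181, 362, 905, 1810]
Count: 8


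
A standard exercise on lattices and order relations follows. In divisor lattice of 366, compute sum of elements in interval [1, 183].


Interval [1,183] in divisors of 366: [1, 3, 61, 183]
Sum = 248


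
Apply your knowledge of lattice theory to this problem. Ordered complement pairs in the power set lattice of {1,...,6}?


Complement pair (a,b): a meet b = bottom, a join b = top.
Here: A intersect B = {} and A union B = {1,...,6}.
Pairs found: ({},{1,2,3,4,5,6}), ({1},{2,3,4,5,6}), ({2},{1,3,4,5,6}), ({3},{1,2,4,5,6}), ... (60 more)
Total ordered pairs: 64


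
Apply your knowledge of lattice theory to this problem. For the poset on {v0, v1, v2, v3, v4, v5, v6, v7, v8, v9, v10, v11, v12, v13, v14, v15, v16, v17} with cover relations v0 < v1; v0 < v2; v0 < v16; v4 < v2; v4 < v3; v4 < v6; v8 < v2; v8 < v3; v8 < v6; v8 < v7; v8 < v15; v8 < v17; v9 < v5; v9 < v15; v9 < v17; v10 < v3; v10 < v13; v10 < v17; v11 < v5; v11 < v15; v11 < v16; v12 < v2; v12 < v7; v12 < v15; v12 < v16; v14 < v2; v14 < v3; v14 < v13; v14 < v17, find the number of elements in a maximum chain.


A chain is a totally ordered subset; we count the number of elements in a maximum chain.
Compute, for each element x, the size of the longest chain ending at x:
  v0: 1
  v4: 1
  v8: 1
  v9: 1
  v10: 1
  v11: 1
  ...
A maximum chain: v0 < v1
Number of elements in the longest chain: 2


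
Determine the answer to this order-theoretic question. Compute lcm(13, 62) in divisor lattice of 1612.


In a divisor lattice, join = lcm (least common multiple).
gcd(13,62) = 1
lcm(13,62) = 13*62/gcd = 806/1 = 806


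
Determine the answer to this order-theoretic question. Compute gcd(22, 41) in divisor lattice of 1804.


In a divisor lattice, meet = gcd (greatest common divisor).
By Euclidean algorithm or factoring: gcd(22,41) = 1


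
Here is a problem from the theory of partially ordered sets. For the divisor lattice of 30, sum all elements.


sigma(n) = sum of divisors.
Divisors of 30: [1, 2, 3, 5, 6, 10, 15, 30]
Sum = 72


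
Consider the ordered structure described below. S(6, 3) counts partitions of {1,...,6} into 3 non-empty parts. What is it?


S(n,k) = k*S(n-1,k) + S(n-1,k-1).
S(5,3) = 25, S(5,2) = 15
S(6,3) = 3*25 + 15 = 75 + 15
S(6,3) = 90


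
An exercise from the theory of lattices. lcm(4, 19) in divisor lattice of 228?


Join=lcm.
gcd(4,19)=1
lcm=76


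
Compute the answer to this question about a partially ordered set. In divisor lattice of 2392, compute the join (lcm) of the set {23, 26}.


In a divisor lattice, join = lcm (least common multiple).
Compute lcm iteratively: start with first element, then lcm(current, next).
Elements: [23, 26]
lcm(23,26) = 598
Final lcm = 598


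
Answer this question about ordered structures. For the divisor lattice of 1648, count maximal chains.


A maximal chain goes from the minimum element to a maximal element via cover relations.
Counting all min-to-max paths in the cover graph.
Total maximal chains: 5


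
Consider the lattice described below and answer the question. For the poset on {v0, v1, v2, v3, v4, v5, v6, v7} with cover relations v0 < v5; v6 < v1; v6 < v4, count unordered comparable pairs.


A comparable pair {a,b} has a < b or b < a in the order.
Count unordered pairs where one element is strictly below the other.
Examples: {v0,v5}, {v1,v6}, {v4,v6}
Total comparable pairs: 3


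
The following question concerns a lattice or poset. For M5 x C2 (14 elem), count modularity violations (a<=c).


Modular law: if a <= c then a v (b ^ c) = (a v b) ^ c.
Check all triples (a,b,c) with a <= c among 14 elements.
This lattice is modular (diamonds M_m and their chain-products are modular).
Total violating triples: 0


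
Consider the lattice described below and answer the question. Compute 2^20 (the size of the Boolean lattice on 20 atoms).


Power set = 2^n.
2^20 = 1048576


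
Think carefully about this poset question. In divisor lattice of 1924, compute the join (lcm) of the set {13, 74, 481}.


In a divisor lattice, join = lcm (least common multiple).
Compute lcm iteratively: start with first element, then lcm(current, next).
Elements: [13, 74, 481]
lcm(13,74) = 962
lcm(962,481) = 962
Final lcm = 962


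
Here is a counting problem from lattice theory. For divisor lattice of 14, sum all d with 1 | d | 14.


Interval [1,14] in divisors of 14: [1, 2, 7, 14]
Sum = 24


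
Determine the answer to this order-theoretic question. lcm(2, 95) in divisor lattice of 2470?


Join=lcm.
gcd(2,95)=1
lcm=190


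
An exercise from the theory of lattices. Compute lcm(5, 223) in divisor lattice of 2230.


In a divisor lattice, join = lcm (least common multiple).
gcd(5,223) = 1
lcm(5,223) = 5*223/gcd = 1115/1 = 1115


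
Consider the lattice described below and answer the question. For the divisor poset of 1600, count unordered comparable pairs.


A comparable pair {a,b} has a < b or b < a in the order.
Count unordered pairs where one element is strictly below the other.
Examples: {1,2}, {1,4}, {1,5}, {1,8}, ...
Total comparable pairs: 147


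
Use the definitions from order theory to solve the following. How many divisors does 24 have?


Divisors of 24: [1, 2, 3, 4, 6, 8, 12, 24]
Count: 8


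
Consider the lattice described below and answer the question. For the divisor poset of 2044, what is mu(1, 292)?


In a divisor lattice, mu(a,b) = mu(b/a) where mu is the classical Mobius function.
b/a = 292/1 = 292
Prime factorization of 292: primes [2, 73]
292 is not squarefree, so mu(292) = 0


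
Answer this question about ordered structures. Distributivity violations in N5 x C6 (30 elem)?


Distributive law: a ^ (b v c) = (a ^ b) v (a ^ c).
Check all 30^3 = 27000 ordered triples (a,b,c).
  e.g. a=(b,0), b=(a,0), c=(c,0): lhs=(b,0) != rhs=(a,0)
  e.g. a=(b,0), b=(a,0), c=(c,1): lhs=(b,0) != rhs=(a,0)
Total violating triples: 432


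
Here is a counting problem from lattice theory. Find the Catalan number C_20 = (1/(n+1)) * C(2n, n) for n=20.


C(n) = C(2n, n) / (n+1).
C(40, 20) = 137846528820
C(20) = 137846528820 / 21 = 6564120420


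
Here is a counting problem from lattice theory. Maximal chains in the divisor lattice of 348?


A maximal chain goes from the minimum element to a maximal element via cover relations.
Counting all min-to-max paths in the cover graph.
Total maximal chains: 12


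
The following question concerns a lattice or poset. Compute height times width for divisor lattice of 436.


Height = length of longest chain minus 1; width = size of largest antichain.
A maximum chain: 1 | 109 | 218 | 436  (height 3).
A maximum antichain: {2, 109}  (width 2).
Product = 3 * 2 = 6


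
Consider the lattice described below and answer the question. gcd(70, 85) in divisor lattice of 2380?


Meet=gcd.
gcd(70,85)=5


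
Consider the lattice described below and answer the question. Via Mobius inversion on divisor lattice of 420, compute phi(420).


phi(n) = n * prod_{p|n} (1 - 1/p).
Prime divisors of 420: [2, 3, 5, 7]
phi(420) = 420 * (1 - 1/2) * (1 - 1/3) * (1 - 1/5) * (1 - 1/7)
phi(420) = 96


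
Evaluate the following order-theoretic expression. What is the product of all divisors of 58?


Divisors of 58: [1, 2, 29, 58]
Product = n^(d(n)/2) = 58^(4/2)
Product = 3364


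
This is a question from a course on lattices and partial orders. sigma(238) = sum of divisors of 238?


sigma(n) = sum of divisors.
Divisors of 238: [1, 2, 7, 14, 17, 34, 119, 238]
Sum = 432


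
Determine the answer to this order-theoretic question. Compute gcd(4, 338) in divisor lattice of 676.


In a divisor lattice, meet = gcd (greatest common divisor).
By Euclidean algorithm or factoring: gcd(4,338) = 2


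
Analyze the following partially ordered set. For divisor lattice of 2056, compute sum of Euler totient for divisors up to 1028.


Divisors of 2056 up to 1028: [1, 2, 4, 8, 257, 514, 1028]
phi values: [1, 1, 2, 4, 256, 256, 512]
Sum = 1032


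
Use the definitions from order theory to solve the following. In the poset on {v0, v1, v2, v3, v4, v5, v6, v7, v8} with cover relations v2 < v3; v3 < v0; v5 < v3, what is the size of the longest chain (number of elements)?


A chain is a totally ordered subset; we count the number of elements in a maximum chain.
Compute, for each element x, the size of the longest chain ending at x:
  v1: 1
  v2: 1
  v4: 1
  v5: 1
  v6: 1
  v7: 1
  ...
A maximum chain: v2 < v3 < v0
Number of elements in the longest chain: 3


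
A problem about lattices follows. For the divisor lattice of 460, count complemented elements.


An element a is complemented if some b has a meet b = bottom, a join b = top.
a is complemented iff gcd(a, n/a)=1, i.e. a is a unitary divisor of 460.
Complemented elements: 1, 4, 5, 20, 23, 92, ... (2 more)
Count: 8


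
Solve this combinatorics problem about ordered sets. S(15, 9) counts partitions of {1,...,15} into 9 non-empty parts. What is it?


S(n,k) = k*S(n-1,k) + S(n-1,k-1).
S(14,9) = 5135130, S(14,8) = 20912320
S(15,9) = 9*5135130 + 20912320 = 46216170 + 20912320
S(15,9) = 67128490


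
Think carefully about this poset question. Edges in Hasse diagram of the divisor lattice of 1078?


A cover relation a -< b holds when a < b with no c strictly between.
Cover relations:
  1 -< 2
  1 -< 7
  1 -< 11
  2 -< 14
  2 -< 22
  7 -< 14
  7 -< 49
  7 -< 77
  ...12 more
Total: 20


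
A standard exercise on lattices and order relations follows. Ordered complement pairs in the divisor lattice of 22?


Complement pair (a,b): a meet b = bottom, a join b = top.
Here: gcd(a,b)=1 and lcm(a,b)=22, i.e. a*b=22 with a,b coprime.
Pairs found: (1,22), (2,11), (11,2), (22,1)
Total ordered pairs: 4


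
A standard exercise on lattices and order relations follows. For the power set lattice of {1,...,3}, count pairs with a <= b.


The order relation is {(a,b) : a <= b}, reflexive so it includes (a,a).
Examples: ({},{}), ({},{1,2}), ({},{1,2,3}), ({},{1,3}), ({},{1}), ...
Total ordered pairs: 27


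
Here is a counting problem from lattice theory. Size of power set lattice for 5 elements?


Power set = 2^n.
2^5 = 32


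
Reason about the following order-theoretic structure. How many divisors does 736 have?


Divisors of 736: [1, 2, 4, 8, 16, 23, 32, 46, 92, 184, 368, 736]
Count: 12


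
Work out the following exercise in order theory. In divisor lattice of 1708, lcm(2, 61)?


Join=lcm.
gcd(2,61)=1
lcm=122


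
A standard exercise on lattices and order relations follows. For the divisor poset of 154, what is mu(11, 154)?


In a divisor lattice, mu(a,b) = mu(b/a) where mu is the classical Mobius function.
b/a = 154/11 = 14
Prime factorization of 14: primes [2, 7]
14 is squarefree with 2 prime factor(s), so mu(14) = (-1)^2 = 1


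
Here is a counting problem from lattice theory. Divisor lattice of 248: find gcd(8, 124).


In a divisor lattice, meet = gcd (greatest common divisor).
By Euclidean algorithm or factoring: gcd(8,124) = 4


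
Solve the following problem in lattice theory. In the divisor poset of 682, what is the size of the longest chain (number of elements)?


A chain is a totally ordered subset; we count the number of elements in a maximum chain.
Compute, for each element x, the size of the longest chain ending at x:
  1: 1
  2: 2
  11: 2
  31: 2
  22: 3
  62: 3
  ...
A maximum chain: 1 < 2 < 22 < 682
Number of elements in the longest chain: 4


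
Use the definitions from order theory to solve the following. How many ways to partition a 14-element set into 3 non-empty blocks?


S(n,k) = k*S(n-1,k) + S(n-1,k-1).
S(13,3) = 261625, S(13,2) = 4095
S(14,3) = 3*261625 + 4095 = 784875 + 4095
S(14,3) = 788970


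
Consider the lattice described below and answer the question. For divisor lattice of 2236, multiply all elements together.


Divisors of 2236: [1, 2, 4, 13, 26, 43, 52, 86, 172, 559, 1118, 2236]
Product = n^(d(n)/2) = 2236^(12/2)
Product = 124977201386211905536


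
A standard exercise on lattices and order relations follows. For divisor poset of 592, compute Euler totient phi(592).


phi(n) = n * prod_{p|n} (1 - 1/p).
Prime divisors of 592: [2, 37]
phi(592) = 592 * (1 - 1/2) * (1 - 1/37)
phi(592) = 288


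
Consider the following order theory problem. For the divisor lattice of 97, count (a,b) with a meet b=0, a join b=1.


Complement pair (a,b): a meet b = bottom, a join b = top.
Here: gcd(a,b)=1 and lcm(a,b)=97, i.e. a*b=97 with a,b coprime.
Pairs found: (1,97), (97,1)
Total ordered pairs: 2


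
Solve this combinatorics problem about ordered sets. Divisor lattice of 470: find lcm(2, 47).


In a divisor lattice, join = lcm (least common multiple).
gcd(2,47) = 1
lcm(2,47) = 2*47/gcd = 94/1 = 94


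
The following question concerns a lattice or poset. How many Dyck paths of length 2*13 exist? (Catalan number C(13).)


C(n) = C(2n, n) / (n+1).
C(26, 13) = 10400600
C(13) = 10400600 / 14 = 742900


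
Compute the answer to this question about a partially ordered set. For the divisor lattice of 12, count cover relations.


A cover relation a -< b holds when a < b with no c strictly between.
Cover relations:
  1 -< 2
  1 -< 3
  2 -< 4
  2 -< 6
  3 -< 6
  4 -< 12
  6 -< 12
Total: 7


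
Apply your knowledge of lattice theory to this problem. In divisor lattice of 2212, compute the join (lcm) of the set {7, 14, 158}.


In a divisor lattice, join = lcm (least common multiple).
Compute lcm iteratively: start with first element, then lcm(current, next).
Elements: [7, 14, 158]
lcm(7,14) = 14
lcm(14,158) = 1106
Final lcm = 1106


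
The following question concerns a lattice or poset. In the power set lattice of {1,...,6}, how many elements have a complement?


An element a is complemented if some b has a meet b = bottom, a join b = top.
every subset A has complement S\A, so all elements are complemented.
Complemented elements: {}, {1}, {2}, {3}, {4}, {5}, ... (58 more)
Count: 64


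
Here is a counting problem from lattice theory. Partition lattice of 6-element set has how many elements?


B(n) = number of set partitions of an n-element set.
B(n) satisfies the recurrence: B(n+1) = sum_k C(n,k)*B(k).
B(6) = 203


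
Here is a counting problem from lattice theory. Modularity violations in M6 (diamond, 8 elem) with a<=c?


Modular law: if a <= c then a v (b ^ c) = (a v b) ^ c.
Check all triples (a,b,c) with a <= c among 8 elements.
This lattice is modular (diamonds M_m and their chain-products are modular).
Total violating triples: 0


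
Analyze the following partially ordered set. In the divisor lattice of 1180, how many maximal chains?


A maximal chain goes from the minimum element to a maximal element via cover relations.
Counting all min-to-max paths in the cover graph.
Total maximal chains: 12


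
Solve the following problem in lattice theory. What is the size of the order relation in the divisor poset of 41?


The order relation is {(a,b) : a <= b}, reflexive so it includes (a,a).
Examples: (1,1), (1,41), (41,41)
Total ordered pairs: 3


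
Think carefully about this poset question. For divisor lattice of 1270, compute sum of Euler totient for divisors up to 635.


Divisors of 1270 up to 635: [1, 2, 5, 10, 127, 254, 635]
phi values: [1, 1, 4, 4, 126, 126, 504]
Sum = 766


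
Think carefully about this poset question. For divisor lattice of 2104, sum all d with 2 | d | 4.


Interval [2,4] in divisors of 2104: [2, 4]
Sum = 6


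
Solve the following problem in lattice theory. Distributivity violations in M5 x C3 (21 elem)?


Distributive law: a ^ (b v c) = (a ^ b) v (a ^ c).
Check all 21^3 = 9261 ordered triples (a,b,c).
  e.g. a=(a1,0), b=(a2,0), c=(a3,0): lhs=(a1,0) != rhs=(0,0)
  e.g. a=(a1,0), b=(a2,0), c=(a3,1): lhs=(a1,0) != rhs=(0,0)
Total violating triples: 1620


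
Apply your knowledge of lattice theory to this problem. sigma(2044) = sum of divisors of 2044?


sigma(n) = sum of divisors.
Divisors of 2044: [1, 2, 4, 7, 14, 28, 73, 146, 292, 511, 1022, 2044]
Sum = 4144


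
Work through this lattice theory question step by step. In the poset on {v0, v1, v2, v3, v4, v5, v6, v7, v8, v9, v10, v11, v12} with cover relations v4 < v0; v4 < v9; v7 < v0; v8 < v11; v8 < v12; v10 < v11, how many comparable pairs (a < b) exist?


A comparable pair {a,b} has a < b or b < a in the order.
Count unordered pairs where one element is strictly below the other.
Examples: {v0,v4}, {v0,v7}, {v4,v9}, {v8,v11}, ...
Total comparable pairs: 6
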